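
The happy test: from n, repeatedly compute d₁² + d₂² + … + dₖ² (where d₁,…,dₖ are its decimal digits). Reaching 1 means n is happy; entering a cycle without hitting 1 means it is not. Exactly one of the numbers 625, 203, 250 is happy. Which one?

625: 625 → 65 → 61 → 37 → 58 → 89 → 145 → 42 → 20 → 4 → 16 → 37  — repeats 37 (not happy)
203: 203 → 13 → 10 → 1  — reaches 1 (happy)
250: 250 → 29 → 85 → 89 → 145 → 42 → 20 → 4 → 16 → 37 → 58 → 89  — repeats 89 (not happy)

203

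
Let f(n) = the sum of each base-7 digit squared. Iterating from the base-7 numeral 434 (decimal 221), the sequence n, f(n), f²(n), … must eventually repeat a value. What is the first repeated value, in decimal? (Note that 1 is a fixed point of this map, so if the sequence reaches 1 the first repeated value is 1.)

221 = (4,3,4)_7 → 4² + 3² + 4² = 16 + 9 + 16 = 41
41 = (5,6)_7 → 5² + 6² = 25 + 36 = 61
61 = (1,1,5)_7 → 1² + 1² + 5² = 1 + 1 + 25 = 27
27 = (3,6)_7 → 3² + 6² = 9 + 36 = 45
45 = (6,3)_7 → 6² + 3² = 36 + 9 = 45  — 45 already appeared earlier.

45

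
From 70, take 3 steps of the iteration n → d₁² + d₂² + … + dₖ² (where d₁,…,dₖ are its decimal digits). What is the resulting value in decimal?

130

70 → 7² + 0² = 49 + 0 = 49
49 → 4² + 9² = 16 + 81 = 97
97 → 9² + 7² = 81 + 49 = 130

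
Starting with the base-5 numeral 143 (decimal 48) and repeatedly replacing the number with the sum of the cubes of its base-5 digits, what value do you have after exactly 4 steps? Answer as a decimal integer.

128

48 = (1,4,3)_5 → 92
92 = (3,3,2)_5 → 62
62 = (2,2,2)_5 → 24
24 = (4,4)_5 → 128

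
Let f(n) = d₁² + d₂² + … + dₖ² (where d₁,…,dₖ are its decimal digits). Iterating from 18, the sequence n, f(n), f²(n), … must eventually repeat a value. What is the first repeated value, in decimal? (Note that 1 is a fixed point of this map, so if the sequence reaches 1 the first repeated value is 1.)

37

18 → 1² + 8² = 1 + 64 = 65
65 → 6² + 5² = 36 + 25 = 61
61 → 6² + 1² = 36 + 1 = 37
37 → 3² + 7² = 9 + 49 = 58
58 → 5² + 8² = 25 + 64 = 89
89 → 8² + 9² = 64 + 81 = 145
145 → 1² + 4² + 5² = 1 + 16 + 25 = 42
42 → 4² + 2² = 16 + 4 = 20
20 → 2² + 0² = 4 + 0 = 4
4 → 4² = 16
16 → 1² + 6² = 1 + 36 = 37  — 37 already appeared earlier.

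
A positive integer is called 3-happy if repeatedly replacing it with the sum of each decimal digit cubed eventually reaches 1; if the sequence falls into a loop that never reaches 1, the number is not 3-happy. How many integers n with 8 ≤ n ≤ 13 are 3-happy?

1

8: 8 → 512 → 134 → 92 → 737 → 713 → 371 → 371  — not 3-happy
9: 9 → 729 → 1080 → 513 → 153 → 153  — not 3-happy
10: 10 → 1  — 3-happy
11: 11 → 2 → 8 → 512 → 134 → 92 → 737 → 713 → 371 → 371  — not 3-happy
12: 12 → 9 → 729 → 1080 → 513 → 153 → 153  — not 3-happy
13: 13 → 28 → 520 → 133 → 55 → 250 → 133  — not 3-happy
3-happy: 10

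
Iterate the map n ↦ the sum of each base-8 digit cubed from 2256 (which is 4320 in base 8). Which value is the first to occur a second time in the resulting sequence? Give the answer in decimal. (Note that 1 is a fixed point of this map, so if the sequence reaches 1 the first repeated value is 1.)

2256 = (4,3,2,0)_8 → 4³ + 3³ + 2³ + 0³ = 64 + 27 + 8 + 0 = 99
99 = (1,4,3)_8 → 1³ + 4³ + 3³ = 1 + 64 + 27 = 92
92 = (1,3,4)_8 → 1³ + 3³ + 4³ = 1 + 27 + 64 = 92  — 92 already appeared earlier.

92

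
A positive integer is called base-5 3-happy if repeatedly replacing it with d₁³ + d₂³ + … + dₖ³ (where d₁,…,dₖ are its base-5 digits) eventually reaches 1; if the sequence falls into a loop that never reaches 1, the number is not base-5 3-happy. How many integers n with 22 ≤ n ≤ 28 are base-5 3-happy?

1

22: 22 → 72 → 80 → 28 → 28  (repeats 28)
23: 23 → 91 → 55 → 9 → 65 → 35 → 9  (repeats 9)
24: 24 → 128 → 28 → 28  (repeats 28)
25: 25 → 1  (reaches 1)
26: 26 → 2 → 8 → 28 → 28  (repeats 28)
27: 27 → 9 → 65 → 35 → 9  (repeats 9)
28: 28 → 28  (repeats 28)
base-5 3-happy: 25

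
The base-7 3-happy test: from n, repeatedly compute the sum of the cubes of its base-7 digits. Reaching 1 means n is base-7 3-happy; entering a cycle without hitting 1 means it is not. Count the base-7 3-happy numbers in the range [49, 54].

1

49: 49 → 1  — base-7 3-happy
50: 50 → 2 → 8 → 2  — not base-7 3-happy
51: 51 → 9 → 9  — not base-7 3-happy
52: 52 → 28 → 64 → 10 → 28  — not base-7 3-happy
53: 53 → 65 → 17 → 35 → 125 → 251 → 341 → 557 → 137 → 197 → 65  — not base-7 3-happy
54: 54 → 126 → 72 → 36 → 126  — not base-7 3-happy
base-7 3-happy: 49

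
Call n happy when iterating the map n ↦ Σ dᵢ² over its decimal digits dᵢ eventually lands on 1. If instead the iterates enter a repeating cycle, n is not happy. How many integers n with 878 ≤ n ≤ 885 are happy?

1

878: 878 → 177 → 99 → 162 → 41 → 17 → 50 → 25 → 29 → 85 → 89 → 145 → 42 → 20 → 4 → 16 → 37 → 58 → 89  — not happy
879: 879 → 194 → 98 → 145 → 42 → 20 → 4 → 16 → 37 → 58 → 89 → 145  — not happy
880: 880 → 128 → 69 → 117 → 51 → 26 → 40 → 16 → 37 → 58 → 89 → 145 → 42 → 20 → 4 → 16  — not happy
881: 881 → 129 → 86 → 100 → 1  — happy
882: 882 → 132 → 14 → 17 → 50 → 25 → 29 → 85 → 89 → 145 → 42 → 20 → 4 → 16 → 37 → 58 → 89  — not happy
883: 883 → 137 → 59 → 106 → 37 → 58 → 89 → 145 → 42 → 20 → 4 → 16 → 37  — not happy
884: 884 → 144 → 33 → 18 → 65 → 61 → 37 → 58 → 89 → 145 → 42 → 20 → 4 → 16 → 37  — not happy
885: 885 → 153 → 35 → 34 → 25 → 29 → 85 → 89 → 145 → 42 → 20 → 4 → 16 → 37 → 58 → 89  — not happy
happy: 881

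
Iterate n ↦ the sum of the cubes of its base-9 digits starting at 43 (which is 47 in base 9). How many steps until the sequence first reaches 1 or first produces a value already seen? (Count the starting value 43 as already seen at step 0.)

4

43 = (4,7)_9 → 4³ + 7³ = 64 + 343 = 407
407 = (5,0,2)_9 → 5³ + 0³ + 2³ = 125 + 0 + 8 = 133
133 = (1,5,7)_9 → 1³ + 5³ + 7³ = 1 + 125 + 343 = 469
469 = (5,7,1)_9 → 5³ + 7³ + 1³ = 125 + 343 + 1 = 469  — 469 repeats.
That took 4 steps.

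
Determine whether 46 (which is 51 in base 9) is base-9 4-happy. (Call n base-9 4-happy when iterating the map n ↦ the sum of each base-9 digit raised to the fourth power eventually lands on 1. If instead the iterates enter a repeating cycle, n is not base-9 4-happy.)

46 = (5,1)_9 → 5⁴ + 1⁴ = 625 + 1 = 626
626 = (7,6,5)_9 → 7⁴ + 6⁴ + 5⁴ = 2401 + 1296 + 625 = 4322
4322 = (5,8,3,2)_9 → 5⁴ + 8⁴ + 3⁴ + 2⁴ = 625 + 4096 + 81 + 16 = 4818
4818 = (6,5,4,3)_9 → 6⁴ + 5⁴ + 4⁴ + 3⁴ = 1296 + 625 + 256 + 81 = 2258
2258 = (3,0,7,8)_9 → 3⁴ + 0⁴ + 7⁴ + 8⁴ = 81 + 0 + 2401 + 4096 = 6578
6578 = (1,0,0,1,8)_9 → 1⁴ + 0⁴ + 0⁴ + 1⁴ + 8⁴ = 1 + 0 + 0 + 1 + 4096 = 4098
4098 = (5,5,5,3)_9 → 5⁴ + 5⁴ + 5⁴ + 3⁴ = 625 + 625 + 625 + 81 = 1956
1956 = (2,6,1,3)_9 → 2⁴ + 6⁴ + 1⁴ + 3⁴ = 16 + 1296 + 1 + 81 = 1394
1394 = (1,8,1,8)_9 → 1⁴ + 8⁴ + 1⁴ + 8⁴ = 1 + 4096 + 1 + 4096 = 8194
8194 = (1,2,2,1,4)_9 → 1⁴ + 2⁴ + 2⁴ + 1⁴ + 4⁴ = 1 + 16 + 16 + 1 + 256 = 290
290 = (3,5,2)_9 → 3⁴ + 5⁴ + 2⁴ = 81 + 625 + 16 = 722
722 = (8,8,2)_9 → 8⁴ + 8⁴ + 2⁴ = 4096 + 4096 + 16 = 8208
8208 = (1,2,2,3,0)_9 → 1⁴ + 2⁴ + 2⁴ + 3⁴ + 0⁴ = 1 + 16 + 16 + 81 + 0 = 114
114 = (1,3,6)_9 → 1⁴ + 3⁴ + 6⁴ = 1 + 81 + 1296 = 1378
1378 = (1,8,0,1)_9 → 1⁴ + 8⁴ + 0⁴ + 1⁴ = 1 + 4096 + 0 + 1 = 4098  — 4098 already seen; the sequence cycles without reaching 1.

not base-9 4-happy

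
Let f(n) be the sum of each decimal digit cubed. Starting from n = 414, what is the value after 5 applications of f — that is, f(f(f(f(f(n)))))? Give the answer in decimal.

36

414 → 4³ + 1³ + 4³ = 129
129 → 1³ + 2³ + 9³ = 738
738 → 7³ + 3³ + 8³ = 882
882 → 8³ + 8³ + 2³ = 1032
1032 → 1³ + 0³ + 3³ + 2³ = 36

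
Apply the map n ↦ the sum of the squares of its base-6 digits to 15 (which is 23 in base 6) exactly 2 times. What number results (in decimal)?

15 = (2,3)_6 → 13
13 = (2,1)_6 → 5

5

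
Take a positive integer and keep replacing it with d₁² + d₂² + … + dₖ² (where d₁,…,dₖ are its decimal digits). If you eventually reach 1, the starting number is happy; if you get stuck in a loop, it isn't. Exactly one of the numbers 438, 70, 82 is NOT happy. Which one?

438: 438 → 89 → 145 → 42 → 20 → 4 → 16 → 37 → 58 → 89  — repeats 89 (not happy)
70: 70 → 49 → 97 → 130 → 10 → 1  — reaches 1 (happy)
82: 82 → 68 → 100 → 1  — reaches 1 (happy)

438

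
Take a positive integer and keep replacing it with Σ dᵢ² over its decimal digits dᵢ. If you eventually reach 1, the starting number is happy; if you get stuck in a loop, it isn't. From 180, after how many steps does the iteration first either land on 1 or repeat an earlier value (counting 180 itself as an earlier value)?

11

180 → 1² + 8² + 0² = 1 + 64 + 0 = 65
65 → 6² + 5² = 36 + 25 = 61
61 → 6² + 1² = 36 + 1 = 37
37 → 3² + 7² = 9 + 49 = 58
58 → 5² + 8² = 25 + 64 = 89
89 → 8² + 9² = 64 + 81 = 145
145 → 1² + 4² + 5² = 1 + 16 + 25 = 42
42 → 4² + 2² = 16 + 4 = 20
20 → 2² + 0² = 4 + 0 = 4
4 → 4² = 16
16 → 1² + 6² = 1 + 36 = 37  — 37 repeats.
That took 11 steps.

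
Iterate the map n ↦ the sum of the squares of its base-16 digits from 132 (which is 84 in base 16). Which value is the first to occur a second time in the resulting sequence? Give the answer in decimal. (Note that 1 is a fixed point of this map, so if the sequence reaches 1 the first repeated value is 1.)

169

132 = (8,4)_16 → 80
80 = (5,0)_16 → 25
25 = (1,9)_16 → 82
82 = (5,2)_16 → 29
29 = (1,13)_16 → 170
170 = (10,10)_16 → 200
200 = (12,8)_16 → 208
208 = (13,0)_16 → 169
169 = (10,9)_16 → 181
181 = (11,5)_16 → 146
146 = (9,2)_16 → 85
85 = (5,5)_16 → 50
50 = (3,2)_16 → 13
13 = (13)_16 → 169  — 169 already appeared earlier.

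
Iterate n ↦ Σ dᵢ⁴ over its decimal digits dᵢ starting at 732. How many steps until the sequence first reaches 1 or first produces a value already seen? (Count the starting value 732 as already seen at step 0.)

10

732 → 7⁴ + 3⁴ + 2⁴ = 2498
2498 → 2⁴ + 4⁴ + 9⁴ + 8⁴ = 10929
10929 → 1⁴ + 0⁴ + 9⁴ + 2⁴ + 9⁴ = 13139
13139 → 1⁴ + 3⁴ + 1⁴ + 3⁴ + 9⁴ = 6725
6725 → 6⁴ + 7⁴ + 2⁴ + 5⁴ = 4338
4338 → 4⁴ + 3⁴ + 3⁴ + 8⁴ = 4514
4514 → 4⁴ + 5⁴ + 1⁴ + 4⁴ = 1138
1138 → 1⁴ + 1⁴ + 3⁴ + 8⁴ = 4179
4179 → 4⁴ + 1⁴ + 7⁴ + 9⁴ = 9219
9219 → 9⁴ + 2⁴ + 1⁴ + 9⁴ = 13139  — 13139 repeats.
That took 10 steps.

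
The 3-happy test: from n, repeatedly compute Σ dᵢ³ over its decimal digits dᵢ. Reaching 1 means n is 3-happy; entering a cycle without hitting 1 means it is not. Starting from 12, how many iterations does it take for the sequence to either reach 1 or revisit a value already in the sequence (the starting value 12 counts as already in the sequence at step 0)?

6

12 → 1³ + 2³ = 9
9 → 9³ = 729
729 → 7³ + 2³ + 9³ = 1080
1080 → 1³ + 0³ + 8³ + 0³ = 513
513 → 5³ + 1³ + 3³ = 153
153 → 1³ + 5³ + 3³ = 153  — 153 repeats.
That took 6 steps.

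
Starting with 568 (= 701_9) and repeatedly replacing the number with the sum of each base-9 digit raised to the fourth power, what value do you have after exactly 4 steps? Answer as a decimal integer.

568 = (7,0,1)_9 → 7⁴ + 0⁴ + 1⁴ = 2402
2402 = (3,2,5,8)_9 → 3⁴ + 2⁴ + 5⁴ + 8⁴ = 4818
4818 = (6,5,4,3)_9 → 6⁴ + 5⁴ + 4⁴ + 3⁴ = 2258
2258 = (3,0,7,8)_9 → 3⁴ + 0⁴ + 7⁴ + 8⁴ = 6578

6578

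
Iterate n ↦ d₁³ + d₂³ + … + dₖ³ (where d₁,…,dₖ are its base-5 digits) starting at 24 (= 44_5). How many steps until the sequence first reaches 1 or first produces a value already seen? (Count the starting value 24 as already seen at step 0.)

3

24 = (4,4)_5 → 4³ + 4³ = 128
128 = (1,0,0,3)_5 → 1³ + 0³ + 0³ + 3³ = 28
28 = (1,0,3)_5 → 1³ + 0³ + 3³ = 28  — 28 repeats.
That took 3 steps.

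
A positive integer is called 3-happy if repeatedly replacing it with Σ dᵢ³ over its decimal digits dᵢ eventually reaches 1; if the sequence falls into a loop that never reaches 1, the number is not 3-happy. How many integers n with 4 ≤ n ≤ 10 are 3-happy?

4: 4 → 64 → 280 → 520 → 133 → 55 → 250 → 133  — not 3-happy
5: 5 → 125 → 134 → 92 → 737 → 713 → 371 → 371  — not 3-happy
6: 6 → 216 → 225 → 141 → 66 → 432 → 99 → 1458 → 702 → 351 → 153 → 153  — not 3-happy
7: 7 → 343 → 118 → 514 → 190 → 730 → 370 → 370  — not 3-happy
8: 8 → 512 → 134 → 92 → 737 → 713 → 371 → 371  — not 3-happy
9: 9 → 729 → 1080 → 513 → 153 → 153  — not 3-happy
10: 10 → 1  — 3-happy
3-happy: 10

1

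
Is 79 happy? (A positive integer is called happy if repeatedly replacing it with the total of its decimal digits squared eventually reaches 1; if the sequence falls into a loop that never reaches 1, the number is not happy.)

happy

79 → 7² + 9² = 49 + 81 = 130
130 → 1² + 3² + 0² = 1 + 9 + 0 = 10
10 → 1² + 0² = 1 + 0 = 1  — reached 1.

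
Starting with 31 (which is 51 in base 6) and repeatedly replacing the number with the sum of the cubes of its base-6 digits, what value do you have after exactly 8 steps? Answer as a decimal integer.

28

31 = (5,1)_6 → 5³ + 1³ = 126
126 = (3,3,0)_6 → 3³ + 3³ + 0³ = 54
54 = (1,3,0)_6 → 1³ + 3³ + 0³ = 28
28 = (4,4)_6 → 4³ + 4³ = 128
128 = (3,3,2)_6 → 3³ + 3³ + 2³ = 62
62 = (1,4,2)_6 → 1³ + 4³ + 2³ = 73
73 = (2,0,1)_6 → 2³ + 0³ + 1³ = 9
9 = (1,3)_6 → 1³ + 3³ = 28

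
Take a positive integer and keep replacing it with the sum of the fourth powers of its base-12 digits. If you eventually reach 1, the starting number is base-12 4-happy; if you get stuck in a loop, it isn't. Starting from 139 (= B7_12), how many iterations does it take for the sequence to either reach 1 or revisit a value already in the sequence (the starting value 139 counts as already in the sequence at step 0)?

9

139 = (11,7)_12 → 11⁴ + 7⁴ = 17042
17042 = (9,10,4,2)_12 → 9⁴ + 10⁴ + 4⁴ + 2⁴ = 16833
16833 = (9,8,10,9)_12 → 9⁴ + 8⁴ + 10⁴ + 9⁴ = 27218
27218 = (1,3,9,0,2)_12 → 1⁴ + 3⁴ + 9⁴ + 0⁴ + 2⁴ = 6659
6659 = (3,10,2,11)_12 → 3⁴ + 10⁴ + 2⁴ + 11⁴ = 24738
24738 = (1,2,3,9,6)_12 → 1⁴ + 2⁴ + 3⁴ + 9⁴ + 6⁴ = 7955
7955 = (4,7,2,11)_12 → 4⁴ + 7⁴ + 2⁴ + 11⁴ = 17314
17314 = (10,0,2,10)_12 → 10⁴ + 0⁴ + 2⁴ + 10⁴ = 20016
20016 = (11,7,0,0)_12 → 11⁴ + 7⁴ + 0⁴ + 0⁴ = 17042  — 17042 repeats.
That took 9 steps.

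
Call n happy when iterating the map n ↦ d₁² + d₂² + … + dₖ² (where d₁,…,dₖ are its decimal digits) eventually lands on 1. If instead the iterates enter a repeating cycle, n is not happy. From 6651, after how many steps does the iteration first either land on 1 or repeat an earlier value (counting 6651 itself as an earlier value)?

6651 → 98
98 → 145
145 → 42
42 → 20
20 → 4
4 → 16
16 → 37
37 → 58
58 → 89
89 → 145  — 145 repeats.
That took 10 steps.

10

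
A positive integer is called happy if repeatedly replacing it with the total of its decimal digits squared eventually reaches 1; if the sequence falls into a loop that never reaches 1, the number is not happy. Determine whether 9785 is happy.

happy

9785 → 9² + 7² + 8² + 5² = 219
219 → 2² + 1² + 9² = 86
86 → 8² + 6² = 100
100 → 1² + 0² + 0² = 1  — reached 1.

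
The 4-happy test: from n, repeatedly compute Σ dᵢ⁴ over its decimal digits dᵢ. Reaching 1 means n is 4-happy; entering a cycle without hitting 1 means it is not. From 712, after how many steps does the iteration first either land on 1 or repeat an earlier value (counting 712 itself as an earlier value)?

712 → 2418
2418 → 4369
4369 → 8194
8194 → 10914
10914 → 6819
6819 → 11954
11954 → 7444
7444 → 3169
3169 → 7939
7939 → 15604
15604 → 2178
2178 → 6514
6514 → 2178  — 2178 repeats.
That took 13 steps.

13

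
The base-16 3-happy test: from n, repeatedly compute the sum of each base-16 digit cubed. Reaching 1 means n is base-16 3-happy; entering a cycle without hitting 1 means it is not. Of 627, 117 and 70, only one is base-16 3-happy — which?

627: 627 → 378 → 1344 → 189 → 3528 → 4437 → 252 → 5103 → 6147 → 540 → 1737 → 2673 → 1344  — repeats 1344 (not base-16 3-happy)
117: 117 → 468 → 2262 → 2925 → 3744 → 3744  — repeats 3744 (not base-16 3-happy)
70: 70 → 280 → 514 → 16 → 1  — reaches 1 (base-16 3-happy)

70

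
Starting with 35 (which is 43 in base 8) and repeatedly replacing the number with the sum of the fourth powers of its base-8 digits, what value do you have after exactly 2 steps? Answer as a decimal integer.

642

35 = (4,3)_8 → 4⁴ + 3⁴ = 337
337 = (5,2,1)_8 → 5⁴ + 2⁴ + 1⁴ = 642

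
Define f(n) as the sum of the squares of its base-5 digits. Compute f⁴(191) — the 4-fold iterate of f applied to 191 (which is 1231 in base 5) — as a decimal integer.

191 = (1,2,3,1)_5 → 1² + 2² + 3² + 1² = 1 + 4 + 9 + 1 = 15
15 = (3,0)_5 → 3² + 0² = 9 + 0 = 9
9 = (1,4)_5 → 1² + 4² = 1 + 16 = 17
17 = (3,2)_5 → 3² + 2² = 9 + 4 = 13

13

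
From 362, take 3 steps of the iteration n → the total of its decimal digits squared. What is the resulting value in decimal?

130

362 → 3² + 6² + 2² = 9 + 36 + 4 = 49
49 → 4² + 9² = 16 + 81 = 97
97 → 9² + 7² = 81 + 49 = 130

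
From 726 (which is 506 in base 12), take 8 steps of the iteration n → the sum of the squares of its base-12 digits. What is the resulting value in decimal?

726 = (5,0,6)_12 → 5² + 0² + 6² = 61
61 = (5,1)_12 → 5² + 1² = 26
26 = (2,2)_12 → 2² + 2² = 8
8 = (8)_12 → 8² = 64
64 = (5,4)_12 → 5² + 4² = 41
41 = (3,5)_12 → 3² + 5² = 34
34 = (2,10)_12 → 2² + 10² = 104
104 = (8,8)_12 → 8² + 8² = 128

128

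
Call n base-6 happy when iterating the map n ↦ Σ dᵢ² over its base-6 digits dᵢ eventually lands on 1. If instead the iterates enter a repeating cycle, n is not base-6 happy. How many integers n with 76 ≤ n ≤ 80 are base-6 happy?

76: 76 → 20 → 13 → 5 → 25 → 17 → 29 → 41 → 26 → 20  (repeats 20)
77: 77 → 29 → 41 → 26 → 20 → 13 → 5 → 25 → 17 → 29  (repeats 29)
78: 78 → 5 → 25 → 17 → 29 → 41 → 26 → 20 → 13 → 5  (repeats 5)
79: 79 → 6 → 1  (reaches 1)
80: 80 → 9 → 10 → 17 → 29 → 41 → 26 → 20 → 13 → 5 → 25 → 17  (repeats 17)
base-6 happy: 79

1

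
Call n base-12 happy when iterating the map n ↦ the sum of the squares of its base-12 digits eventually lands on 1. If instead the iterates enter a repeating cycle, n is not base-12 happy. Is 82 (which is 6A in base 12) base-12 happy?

82 = (6,10)_12 → 6² + 10² = 36 + 100 = 136
136 = (11,4)_12 → 11² + 4² = 121 + 16 = 137
137 = (11,5)_12 → 11² + 5² = 121 + 25 = 146
146 = (1,0,2)_12 → 1² + 0² + 2² = 1 + 0 + 4 = 5
5 = (5)_12 → 5² = 25
25 = (2,1)_12 → 2² + 1² = 4 + 1 = 5  — 5 already seen; the sequence cycles without reaching 1.

not base-12 happy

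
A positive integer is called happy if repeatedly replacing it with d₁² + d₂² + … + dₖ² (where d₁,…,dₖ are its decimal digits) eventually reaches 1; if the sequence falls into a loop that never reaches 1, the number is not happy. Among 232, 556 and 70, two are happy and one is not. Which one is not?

232

232: 232 → 17 → 50 → 25 → 29 → 85 → 89 → 145 → 42 → 20 → 4 → 16 → 37 → 58 → 89  — repeats 89 (not happy)
556: 556 → 86 → 100 → 1  — reaches 1 (happy)
70: 70 → 49 → 97 → 130 → 10 → 1  — reaches 1 (happy)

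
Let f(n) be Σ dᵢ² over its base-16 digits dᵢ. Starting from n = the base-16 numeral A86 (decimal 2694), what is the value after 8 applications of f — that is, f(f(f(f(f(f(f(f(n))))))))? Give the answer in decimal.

13

2694 = (10,8,6)_16 → 10² + 8² + 6² = 200
200 = (12,8)_16 → 12² + 8² = 208
208 = (13,0)_16 → 13² + 0² = 169
169 = (10,9)_16 → 10² + 9² = 181
181 = (11,5)_16 → 11² + 5² = 146
146 = (9,2)_16 → 9² + 2² = 85
85 = (5,5)_16 → 5² + 5² = 50
50 = (3,2)_16 → 3² + 2² = 13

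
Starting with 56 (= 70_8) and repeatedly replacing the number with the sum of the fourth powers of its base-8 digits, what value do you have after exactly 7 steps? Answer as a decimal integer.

34

56 = (7,0)_8 → 7⁴ + 0⁴ = 2401
2401 = (4,5,4,1)_8 → 4⁴ + 5⁴ + 4⁴ + 1⁴ = 1138
1138 = (2,1,6,2)_8 → 2⁴ + 1⁴ + 6⁴ + 2⁴ = 1329
1329 = (2,4,6,1)_8 → 2⁴ + 4⁴ + 6⁴ + 1⁴ = 1569
1569 = (3,0,4,1)_8 → 3⁴ + 0⁴ + 4⁴ + 1⁴ = 338
338 = (5,2,2)_8 → 5⁴ + 2⁴ + 2⁴ = 657
657 = (1,2,2,1)_8 → 1⁴ + 2⁴ + 2⁴ + 1⁴ = 34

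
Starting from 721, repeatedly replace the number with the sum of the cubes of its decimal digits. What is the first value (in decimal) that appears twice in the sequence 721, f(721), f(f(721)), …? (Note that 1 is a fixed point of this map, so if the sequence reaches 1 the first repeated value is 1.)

721 → 7³ + 2³ + 1³ = 352
352 → 3³ + 5³ + 2³ = 160
160 → 1³ + 6³ + 0³ = 217
217 → 2³ + 1³ + 7³ = 352  — 352 already appeared earlier.

352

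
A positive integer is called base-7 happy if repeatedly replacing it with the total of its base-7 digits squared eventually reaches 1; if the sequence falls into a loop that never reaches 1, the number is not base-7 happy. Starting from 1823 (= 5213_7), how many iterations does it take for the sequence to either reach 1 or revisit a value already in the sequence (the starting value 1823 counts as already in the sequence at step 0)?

1823 = (5,2,1,3)_7 → 39
39 = (5,4)_7 → 41
41 = (5,6)_7 → 61
61 = (1,1,5)_7 → 27
27 = (3,6)_7 → 45
45 = (6,3)_7 → 45  — 45 repeats.
That took 6 steps.

6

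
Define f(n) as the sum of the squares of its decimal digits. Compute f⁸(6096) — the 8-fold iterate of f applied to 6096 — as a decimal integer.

145

6096 → 6² + 0² + 9² + 6² = 36 + 0 + 81 + 36 = 153
153 → 1² + 5² + 3² = 1 + 25 + 9 = 35
35 → 3² + 5² = 9 + 25 = 34
34 → 3² + 4² = 9 + 16 = 25
25 → 2² + 5² = 4 + 25 = 29
29 → 2² + 9² = 4 + 81 = 85
85 → 8² + 5² = 64 + 25 = 89
89 → 8² + 9² = 64 + 81 = 145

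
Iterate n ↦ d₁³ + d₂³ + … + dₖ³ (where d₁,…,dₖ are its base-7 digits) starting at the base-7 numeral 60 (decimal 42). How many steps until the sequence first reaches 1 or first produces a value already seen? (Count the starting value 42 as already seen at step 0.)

7

42 = (6,0)_7 → 216
216 = (4,2,6)_7 → 288
288 = (5,6,1)_7 → 342
342 = (6,6,6)_7 → 648
648 = (1,6,1,4)_7 → 282
282 = (5,5,2)_7 → 258
258 = (5,1,6)_7 → 342  — 342 repeats.
That took 7 steps.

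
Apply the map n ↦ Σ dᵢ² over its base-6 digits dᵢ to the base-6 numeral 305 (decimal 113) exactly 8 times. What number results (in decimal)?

17

113 = (3,0,5)_6 → 3² + 0² + 5² = 9 + 0 + 25 = 34
34 = (5,4)_6 → 5² + 4² = 25 + 16 = 41
41 = (1,0,5)_6 → 1² + 0² + 5² = 1 + 0 + 25 = 26
26 = (4,2)_6 → 4² + 2² = 16 + 4 = 20
20 = (3,2)_6 → 3² + 2² = 9 + 4 = 13
13 = (2,1)_6 → 2² + 1² = 4 + 1 = 5
5 = (5)_6 → 5² = 25
25 = (4,1)_6 → 4² + 1² = 16 + 1 = 17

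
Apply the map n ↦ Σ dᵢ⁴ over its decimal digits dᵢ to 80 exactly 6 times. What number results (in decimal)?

6725

80 → 8⁴ + 0⁴ = 4096 + 0 = 4096
4096 → 4⁴ + 0⁴ + 9⁴ + 6⁴ = 256 + 0 + 6561 + 1296 = 8113
8113 → 8⁴ + 1⁴ + 1⁴ + 3⁴ = 4096 + 1 + 1 + 81 = 4179
4179 → 4⁴ + 1⁴ + 7⁴ + 9⁴ = 256 + 1 + 2401 + 6561 = 9219
9219 → 9⁴ + 2⁴ + 1⁴ + 9⁴ = 6561 + 16 + 1 + 6561 = 13139
13139 → 1⁴ + 3⁴ + 1⁴ + 3⁴ + 9⁴ = 1 + 81 + 1 + 81 + 6561 = 6725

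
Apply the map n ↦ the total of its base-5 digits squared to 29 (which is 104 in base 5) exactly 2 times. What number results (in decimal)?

13

29 = (1,0,4)_5 → 1² + 0² + 4² = 17
17 = (3,2)_5 → 3² + 2² = 13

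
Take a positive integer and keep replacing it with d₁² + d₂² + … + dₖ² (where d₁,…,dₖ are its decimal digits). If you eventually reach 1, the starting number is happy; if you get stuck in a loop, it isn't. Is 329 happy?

329 → 3² + 2² + 9² = 9 + 4 + 81 = 94
94 → 9² + 4² = 81 + 16 = 97
97 → 9² + 7² = 81 + 49 = 130
130 → 1² + 3² + 0² = 1 + 9 + 0 = 10
10 → 1² + 0² = 1 + 0 = 1  — reached 1.

happy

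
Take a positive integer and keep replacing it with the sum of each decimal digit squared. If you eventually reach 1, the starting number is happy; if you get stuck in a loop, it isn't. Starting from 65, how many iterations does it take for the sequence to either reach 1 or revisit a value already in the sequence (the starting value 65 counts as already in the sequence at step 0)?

10

65 → 6² + 5² = 36 + 25 = 61
61 → 6² + 1² = 36 + 1 = 37
37 → 3² + 7² = 9 + 49 = 58
58 → 5² + 8² = 25 + 64 = 89
89 → 8² + 9² = 64 + 81 = 145
145 → 1² + 4² + 5² = 1 + 16 + 25 = 42
42 → 4² + 2² = 16 + 4 = 20
20 → 2² + 0² = 4 + 0 = 4
4 → 4² = 16
16 → 1² + 6² = 1 + 36 = 37  — 37 repeats.
That took 10 steps.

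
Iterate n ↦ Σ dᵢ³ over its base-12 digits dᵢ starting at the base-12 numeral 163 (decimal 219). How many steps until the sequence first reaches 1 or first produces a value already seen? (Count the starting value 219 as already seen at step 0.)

15

219 = (1,6,3)_12 → 1³ + 6³ + 3³ = 1 + 216 + 27 = 244
244 = (1,8,4)_12 → 1³ + 8³ + 4³ = 1 + 512 + 64 = 577
577 = (4,0,1)_12 → 4³ + 0³ + 1³ = 64 + 0 + 1 = 65
65 = (5,5)_12 → 5³ + 5³ = 125 + 125 = 250
250 = (1,8,10)_12 → 1³ + 8³ + 10³ = 1 + 512 + 1000 = 1513
1513 = (10,6,1)_12 → 10³ + 6³ + 1³ = 1000 + 216 + 1 = 1217
1217 = (8,5,5)_12 → 8³ + 5³ + 5³ = 512 + 125 + 125 = 762
762 = (5,3,6)_12 → 5³ + 3³ + 6³ = 125 + 27 + 216 = 368
368 = (2,6,8)_12 → 2³ + 6³ + 8³ = 8 + 216 + 512 = 736
736 = (5,1,4)_12 → 5³ + 1³ + 4³ = 125 + 1 + 64 = 190
190 = (1,3,10)_12 → 1³ + 3³ + 10³ = 1 + 27 + 1000 = 1028
1028 = (7,1,8)_12 → 7³ + 1³ + 8³ = 343 + 1 + 512 = 856
856 = (5,11,4)_12 → 5³ + 11³ + 4³ = 125 + 1331 + 64 = 1520
1520 = (10,6,8)_12 → 10³ + 6³ + 8³ = 1000 + 216 + 512 = 1728
1728 = (1,0,0,0)_12 → 1³ + 0³ + 0³ + 0³ = 1 + 0 + 0 + 0 = 1  — reached 1.
That took 15 steps.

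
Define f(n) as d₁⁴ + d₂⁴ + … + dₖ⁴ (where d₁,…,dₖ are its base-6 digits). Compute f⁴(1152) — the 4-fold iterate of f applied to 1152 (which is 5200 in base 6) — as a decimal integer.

1152 = (5,2,0,0)_6 → 5⁴ + 2⁴ + 0⁴ + 0⁴ = 641
641 = (2,5,4,5)_6 → 2⁴ + 5⁴ + 4⁴ + 5⁴ = 1522
1522 = (1,1,0,1,4)_6 → 1⁴ + 1⁴ + 0⁴ + 1⁴ + 4⁴ = 259
259 = (1,1,1,1)_6 → 1⁴ + 1⁴ + 1⁴ + 1⁴ = 4

4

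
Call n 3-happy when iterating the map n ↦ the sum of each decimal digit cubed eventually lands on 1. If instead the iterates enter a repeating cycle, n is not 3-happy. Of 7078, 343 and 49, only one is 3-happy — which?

7078

7078: 7078 → 1198 → 1243 → 100 → 1  — reaches 1 (3-happy)
343: 343 → 118 → 514 → 190 → 730 → 370 → 370  — repeats 370 (not 3-happy)
49: 49 → 793 → 1099 → 1459 → 919 → 1459  — repeats 1459 (not 3-happy)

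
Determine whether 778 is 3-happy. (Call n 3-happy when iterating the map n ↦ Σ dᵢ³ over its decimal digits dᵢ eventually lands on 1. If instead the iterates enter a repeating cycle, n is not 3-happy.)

3-happy

778 → 7³ + 7³ + 8³ = 343 + 343 + 512 = 1198
1198 → 1³ + 1³ + 9³ + 8³ = 1 + 1 + 729 + 512 = 1243
1243 → 1³ + 2³ + 4³ + 3³ = 1 + 8 + 64 + 27 = 100
100 → 1³ + 0³ + 0³ = 1 + 0 + 0 = 1  — reached 1.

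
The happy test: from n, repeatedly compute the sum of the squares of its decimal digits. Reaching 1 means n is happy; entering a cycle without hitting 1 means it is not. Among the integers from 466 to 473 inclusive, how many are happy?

466: 466 → 88 → 128 → 69 → 117 → 51 → 26 → 40 → 16 → 37 → 58 → 89 → 145 → 42 → 20 → 4 → 16  — not happy
467: 467 → 101 → 2 → 4 → 16 → 37 → 58 → 89 → 145 → 42 → 20 → 4  — not happy
468: 468 → 116 → 38 → 73 → 58 → 89 → 145 → 42 → 20 → 4 → 16 → 37 → 58  — not happy
469: 469 → 133 → 19 → 82 → 68 → 100 → 1  — happy
470: 470 → 65 → 61 → 37 → 58 → 89 → 145 → 42 → 20 → 4 → 16 → 37  — not happy
471: 471 → 66 → 72 → 53 → 34 → 25 → 29 → 85 → 89 → 145 → 42 → 20 → 4 → 16 → 37 → 58 → 89  — not happy
472: 472 → 69 → 117 → 51 → 26 → 40 → 16 → 37 → 58 → 89 → 145 → 42 → 20 → 4 → 16  — not happy
473: 473 → 74 → 65 → 61 → 37 → 58 → 89 → 145 → 42 → 20 → 4 → 16 → 37  — not happy
happy: 469

1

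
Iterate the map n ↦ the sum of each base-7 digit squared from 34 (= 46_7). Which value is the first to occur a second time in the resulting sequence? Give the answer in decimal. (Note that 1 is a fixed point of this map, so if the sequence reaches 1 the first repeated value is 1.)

10

34 = (4,6)_7 → 4² + 6² = 16 + 36 = 52
52 = (1,0,3)_7 → 1² + 0² + 3² = 1 + 0 + 9 = 10
10 = (1,3)_7 → 1² + 3² = 1 + 9 = 10  — 10 already appeared earlier.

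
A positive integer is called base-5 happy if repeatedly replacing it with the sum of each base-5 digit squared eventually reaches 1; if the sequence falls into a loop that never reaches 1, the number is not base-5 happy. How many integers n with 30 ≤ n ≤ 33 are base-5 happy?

1

30: 30 → 2 → 4 → 16 → 10 → 4  — not base-5 happy
31: 31 → 3 → 9 → 17 → 13 → 13  — not base-5 happy
32: 32 → 6 → 2 → 4 → 16 → 10 → 4  — not base-5 happy
33: 33 → 11 → 5 → 1  — base-5 happy
base-5 happy: 33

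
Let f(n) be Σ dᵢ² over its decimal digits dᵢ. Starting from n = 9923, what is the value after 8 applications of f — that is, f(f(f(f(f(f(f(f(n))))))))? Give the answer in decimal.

9923 → 9² + 9² + 2² + 3² = 81 + 81 + 4 + 9 = 175
175 → 1² + 7² + 5² = 1 + 49 + 25 = 75
75 → 7² + 5² = 49 + 25 = 74
74 → 7² + 4² = 49 + 16 = 65
65 → 6² + 5² = 36 + 25 = 61
61 → 6² + 1² = 36 + 1 = 37
37 → 3² + 7² = 9 + 49 = 58
58 → 5² + 8² = 25 + 64 = 89

89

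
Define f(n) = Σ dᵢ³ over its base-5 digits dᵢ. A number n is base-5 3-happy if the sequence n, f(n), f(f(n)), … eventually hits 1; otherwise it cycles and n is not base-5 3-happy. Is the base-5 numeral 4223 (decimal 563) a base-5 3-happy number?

563 = (4,2,2,3)_5 → 4³ + 2³ + 2³ + 3³ = 107
107 = (4,1,2)_5 → 4³ + 1³ + 2³ = 73
73 = (2,4,3)_5 → 2³ + 4³ + 3³ = 99
99 = (3,4,4)_5 → 3³ + 4³ + 4³ = 155
155 = (1,1,1,0)_5 → 1³ + 1³ + 1³ + 0³ = 3
3 = (3)_5 → 3³ = 27
27 = (1,0,2)_5 → 1³ + 0³ + 2³ = 9
9 = (1,4)_5 → 1³ + 4³ = 65
65 = (2,3,0)_5 → 2³ + 3³ + 0³ = 35
35 = (1,2,0)_5 → 1³ + 2³ + 0³ = 9  — 9 already seen; the sequence cycles without reaching 1.

not base-5 3-happy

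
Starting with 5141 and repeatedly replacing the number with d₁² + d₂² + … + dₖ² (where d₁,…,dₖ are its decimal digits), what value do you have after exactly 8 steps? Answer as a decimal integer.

5141 → 5² + 1² + 4² + 1² = 43
43 → 4² + 3² = 25
25 → 2² + 5² = 29
29 → 2² + 9² = 85
85 → 8² + 5² = 89
89 → 8² + 9² = 145
145 → 1² + 4² + 5² = 42
42 → 4² + 2² = 20

20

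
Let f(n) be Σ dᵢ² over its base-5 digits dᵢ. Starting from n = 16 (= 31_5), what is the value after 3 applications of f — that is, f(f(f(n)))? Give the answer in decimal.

16

16 = (3,1)_5 → 10
10 = (2,0)_5 → 4
4 = (4)_5 → 16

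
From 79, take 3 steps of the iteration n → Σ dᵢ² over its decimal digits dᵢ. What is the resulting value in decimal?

1

79 → 7² + 9² = 130
130 → 1² + 3² + 0² = 10
10 → 1² + 0² = 1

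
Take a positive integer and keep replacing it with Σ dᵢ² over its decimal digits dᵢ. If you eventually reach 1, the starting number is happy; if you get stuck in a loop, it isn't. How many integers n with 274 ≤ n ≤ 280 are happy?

1

274: 274 → 69 → 117 → 51 → 26 → 40 → 16 → 37 → 58 → 89 → 145 → 42 → 20 → 4 → 16  (repeats 16)
275: 275 → 78 → 113 → 11 → 2 → 4 → 16 → 37 → 58 → 89 → 145 → 42 → 20 → 4  (repeats 4)
276: 276 → 89 → 145 → 42 → 20 → 4 → 16 → 37 → 58 → 89  (repeats 89)
277: 277 → 102 → 5 → 25 → 29 → 85 → 89 → 145 → 42 → 20 → 4 → 16 → 37 → 58 → 89  (repeats 89)
278: 278 → 117 → 51 → 26 → 40 → 16 → 37 → 58 → 89 → 145 → 42 → 20 → 4 → 16  (repeats 16)
279: 279 → 134 → 26 → 40 → 16 → 37 → 58 → 89 → 145 → 42 → 20 → 4 → 16  (repeats 16)
280: 280 → 68 → 100 → 1  (reaches 1)
happy: 280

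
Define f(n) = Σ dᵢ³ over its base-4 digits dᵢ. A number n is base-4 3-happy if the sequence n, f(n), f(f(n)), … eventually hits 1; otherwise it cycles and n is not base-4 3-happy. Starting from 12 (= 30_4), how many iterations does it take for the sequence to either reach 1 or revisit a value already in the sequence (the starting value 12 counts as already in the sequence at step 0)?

12 = (3,0)_4 → 3³ + 0³ = 27
27 = (1,2,3)_4 → 1³ + 2³ + 3³ = 36
36 = (2,1,0)_4 → 2³ + 1³ + 0³ = 9
9 = (2,1)_4 → 2³ + 1³ = 9  — 9 repeats.
That took 4 steps.

4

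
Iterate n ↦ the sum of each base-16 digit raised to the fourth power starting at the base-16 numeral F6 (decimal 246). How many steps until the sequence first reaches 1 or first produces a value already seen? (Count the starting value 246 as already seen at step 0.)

246 = (15,6)_16 → 15⁴ + 6⁴ = 50625 + 1296 = 51921
51921 = (12,10,13,1)_16 → 12⁴ + 10⁴ + 13⁴ + 1⁴ = 20736 + 10000 + 28561 + 1 = 59298
59298 = (14,7,10,2)_16 → 14⁴ + 7⁴ + 10⁴ + 2⁴ = 38416 + 2401 + 10000 + 16 = 50833
50833 = (12,6,9,1)_16 → 12⁴ + 6⁴ + 9⁴ + 1⁴ = 20736 + 1296 + 6561 + 1 = 28594
28594 = (6,15,11,2)_16 → 6⁴ + 15⁴ + 11⁴ + 2⁴ = 1296 + 50625 + 14641 + 16 = 66578
66578 = (1,0,4,1,2)_16 → 1⁴ + 0⁴ + 4⁴ + 1⁴ + 2⁴ = 1 + 0 + 256 + 1 + 16 = 274
274 = (1,1,2)_16 → 1⁴ + 1⁴ + 2⁴ = 1 + 1 + 16 = 18
18 = (1,2)_16 → 1⁴ + 2⁴ = 1 + 16 = 17
17 = (1,1)_16 → 1⁴ + 1⁴ = 1 + 1 = 2
2 = (2)_16 → 2⁴ = 16
16 = (1,0)_16 → 1⁴ + 0⁴ = 1 + 0 = 1  — reached 1.
That took 11 steps.

11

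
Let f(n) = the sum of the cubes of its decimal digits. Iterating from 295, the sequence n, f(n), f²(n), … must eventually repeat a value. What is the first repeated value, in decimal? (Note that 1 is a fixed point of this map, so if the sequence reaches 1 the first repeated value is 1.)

295 → 862
862 → 736
736 → 586
586 → 853
853 → 664
664 → 496
496 → 1009
1009 → 730
730 → 370
370 → 370  — 370 already appeared earlier.

370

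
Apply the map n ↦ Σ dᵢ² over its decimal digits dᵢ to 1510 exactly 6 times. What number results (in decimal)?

85

1510 → 1² + 5² + 1² + 0² = 27
27 → 2² + 7² = 53
53 → 5² + 3² = 34
34 → 3² + 4² = 25
25 → 2² + 5² = 29
29 → 2² + 9² = 85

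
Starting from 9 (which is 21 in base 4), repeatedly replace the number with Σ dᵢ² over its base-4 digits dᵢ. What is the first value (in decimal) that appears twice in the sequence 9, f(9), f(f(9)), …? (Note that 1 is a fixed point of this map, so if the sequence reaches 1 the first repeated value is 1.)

9 = (2,1)_4 → 2² + 1² = 4 + 1 = 5
5 = (1,1)_4 → 1² + 1² = 1 + 1 = 2
2 = (2)_4 → 2² = 4
4 = (1,0)_4 → 1² + 0² = 1 + 0 = 1  — reached the fixed point 1.
1 → 1, so 1 is the first repeated value.

1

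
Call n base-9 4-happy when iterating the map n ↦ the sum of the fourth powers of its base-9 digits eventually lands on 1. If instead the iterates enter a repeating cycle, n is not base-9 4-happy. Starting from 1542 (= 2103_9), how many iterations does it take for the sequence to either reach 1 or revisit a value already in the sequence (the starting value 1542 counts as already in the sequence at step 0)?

1542 = (2,1,0,3)_9 → 98
98 = (1,1,8)_9 → 4098
4098 = (5,5,5,3)_9 → 1956
1956 = (2,6,1,3)_9 → 1394
1394 = (1,8,1,8)_9 → 8194
8194 = (1,2,2,1,4)_9 → 290
290 = (3,5,2)_9 → 722
722 = (8,8,2)_9 → 8208
8208 = (1,2,2,3,0)_9 → 114
114 = (1,3,6)_9 → 1378
1378 = (1,8,0,1)_9 → 4098  — 4098 repeats.
That took 11 steps.

11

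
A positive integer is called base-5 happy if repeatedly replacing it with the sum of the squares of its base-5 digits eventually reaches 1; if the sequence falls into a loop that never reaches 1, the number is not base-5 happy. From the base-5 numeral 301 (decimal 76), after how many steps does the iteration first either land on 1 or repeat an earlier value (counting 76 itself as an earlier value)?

76 = (3,0,1)_5 → 10
10 = (2,0)_5 → 4
4 = (4)_5 → 16
16 = (3,1)_5 → 10  — 10 repeats.
That took 4 steps.

4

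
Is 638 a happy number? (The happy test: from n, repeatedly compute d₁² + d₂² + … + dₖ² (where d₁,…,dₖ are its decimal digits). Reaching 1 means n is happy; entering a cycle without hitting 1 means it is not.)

happy

638 → 6² + 3² + 8² = 109
109 → 1² + 0² + 9² = 82
82 → 8² + 2² = 68
68 → 6² + 8² = 100
100 → 1² + 0² + 0² = 1  — reached 1.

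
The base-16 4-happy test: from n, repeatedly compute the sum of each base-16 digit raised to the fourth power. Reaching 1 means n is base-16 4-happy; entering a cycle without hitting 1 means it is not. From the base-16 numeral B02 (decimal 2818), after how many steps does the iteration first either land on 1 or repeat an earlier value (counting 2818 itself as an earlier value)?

11

2818 = (11,0,2)_16 → 11⁴ + 0⁴ + 2⁴ = 14641 + 0 + 16 = 14657
14657 = (3,9,4,1)_16 → 3⁴ + 9⁴ + 4⁴ + 1⁴ = 81 + 6561 + 256 + 1 = 6899
6899 = (1,10,15,3)_16 → 1⁴ + 10⁴ + 15⁴ + 3⁴ = 1 + 10000 + 50625 + 81 = 60707
60707 = (14,13,2,3)_16 → 14⁴ + 13⁴ + 2⁴ + 3⁴ = 38416 + 28561 + 16 + 81 = 67074
67074 = (1,0,6,0,2)_16 → 1⁴ + 0⁴ + 6⁴ + 0⁴ + 2⁴ = 1 + 0 + 1296 + 0 + 16 = 1313
1313 = (5,2,1)_16 → 5⁴ + 2⁴ + 1⁴ = 625 + 16 + 1 = 642
642 = (2,8,2)_16 → 2⁴ + 8⁴ + 2⁴ = 16 + 4096 + 16 = 4128
4128 = (1,0,2,0)_16 → 1⁴ + 0⁴ + 2⁴ + 0⁴ = 1 + 0 + 16 + 0 = 17
17 = (1,1)_16 → 1⁴ + 1⁴ = 1 + 1 = 2
2 = (2)_16 → 2⁴ = 16
16 = (1,0)_16 → 1⁴ + 0⁴ = 1 + 0 = 1  — reached 1.
That took 11 steps.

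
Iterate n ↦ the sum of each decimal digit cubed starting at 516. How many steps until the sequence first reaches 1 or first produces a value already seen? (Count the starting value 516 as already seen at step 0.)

7

516 → 342
342 → 99
99 → 1458
1458 → 702
702 → 351
351 → 153
153 → 153  — 153 repeats.
That took 7 steps.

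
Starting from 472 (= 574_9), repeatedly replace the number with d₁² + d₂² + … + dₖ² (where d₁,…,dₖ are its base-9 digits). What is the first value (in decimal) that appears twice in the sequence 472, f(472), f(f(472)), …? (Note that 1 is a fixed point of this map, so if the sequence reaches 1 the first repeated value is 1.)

472 = (5,7,4)_9 → 5² + 7² + 4² = 90
90 = (1,1,0)_9 → 1² + 1² + 0² = 2
2 = (2)_9 → 2² = 4
4 = (4)_9 → 4² = 16
16 = (1,7)_9 → 1² + 7² = 50
50 = (5,5)_9 → 5² + 5² = 50  — 50 already appeared earlier.

50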